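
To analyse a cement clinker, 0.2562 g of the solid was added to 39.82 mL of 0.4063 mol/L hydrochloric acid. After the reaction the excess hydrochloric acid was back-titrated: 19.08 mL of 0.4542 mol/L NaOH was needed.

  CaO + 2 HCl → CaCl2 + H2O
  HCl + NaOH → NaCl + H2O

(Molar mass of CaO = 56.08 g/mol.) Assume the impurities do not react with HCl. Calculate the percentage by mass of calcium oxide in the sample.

82.22 %

n(HCl) added = 0.03982 × 0.4063 = 0.01618 mol
n(NaOH) used in back-titration = 0.01908 × 0.4542 = 8.666 × 10^-3 mol
n(HCl) left over = 8.666 × 10^-3 mol (1:1 ratio)
n(HCl) consumed by analyte = 0.01618 − 8.666 × 10^-3 = 7.513 × 10^-3 mol
From the 1:2 ratio, n(CaO) = 1/2 × 7.513 × 10^-3 = 3.756 × 10^-3 mol
mass of CaO = 3.756 × 10^-3 × 56.08 = 0.2107 g
% CaO = 0.2107 / 0.2562 × 100 = 82.22 %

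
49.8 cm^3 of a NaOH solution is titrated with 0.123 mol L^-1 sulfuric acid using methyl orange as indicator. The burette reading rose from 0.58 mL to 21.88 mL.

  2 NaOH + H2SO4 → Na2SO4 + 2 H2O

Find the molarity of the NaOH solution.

n(H2SO4) = 0.0213 L × 0.123 mol/L = 2.62 × 10^-3 mol
From the 2:1 mole ratio, n(NaOH) = 2/1 × 2.62 × 10^-3 = 5.24 × 10^-3 mol
[NaOH] = 5.24 × 10^-3 mol / 0.0498 L = 0.105 mol/L

0.105 mol/L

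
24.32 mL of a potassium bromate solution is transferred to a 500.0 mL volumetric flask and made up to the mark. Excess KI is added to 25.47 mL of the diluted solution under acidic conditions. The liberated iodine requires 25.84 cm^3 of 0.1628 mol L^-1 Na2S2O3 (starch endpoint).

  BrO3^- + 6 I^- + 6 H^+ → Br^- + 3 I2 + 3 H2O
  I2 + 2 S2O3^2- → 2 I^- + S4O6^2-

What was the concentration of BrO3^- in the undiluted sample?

n(S2O3^2-) = 0.02584 × 0.1628 = 4.207 × 10^-3 mol
n(I2) = n(S2O3^2-)/2 = 2.103 × 10^-3 mol
From the 1:3 ratio, n(BrO3^-) in the aliquot = 1/3 × 2.103 × 10^-3 = 7.011 × 10^-4 mol
[BrO3^-]_dilute = 7.011 × 10^-4 / 0.02547 = 0.02753 mol/L
[BrO3^-]_original = 0.02753 × 500.0/24.32 = 0.5659 mol/L

0.5659 mol/L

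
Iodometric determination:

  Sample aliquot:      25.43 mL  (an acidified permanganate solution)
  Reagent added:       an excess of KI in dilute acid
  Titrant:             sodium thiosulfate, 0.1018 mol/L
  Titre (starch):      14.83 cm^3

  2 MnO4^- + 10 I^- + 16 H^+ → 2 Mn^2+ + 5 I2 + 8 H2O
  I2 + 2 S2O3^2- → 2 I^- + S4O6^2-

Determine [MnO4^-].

0.01187 mol/L

n(S2O3^2-) = 0.01483 × 0.1018 = 1.510 × 10^-3 mol
n(I2) = n(S2O3^2-)/2 = 7.548 × 10^-4 mol
From the 2:5 ratio, n(MnO4^-) in the aliquot = 2/5 × 7.548 × 10^-4 = 3.019 × 10^-4 mol
[MnO4^-] = 3.019 × 10^-4 / 0.02543 = 0.01187 mol/L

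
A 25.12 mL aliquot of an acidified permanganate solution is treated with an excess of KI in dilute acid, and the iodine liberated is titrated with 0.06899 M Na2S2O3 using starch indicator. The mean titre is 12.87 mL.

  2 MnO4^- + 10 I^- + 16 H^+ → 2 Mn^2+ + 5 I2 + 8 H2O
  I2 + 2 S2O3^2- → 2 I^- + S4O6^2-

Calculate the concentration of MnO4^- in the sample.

n(S2O3^2-) = 0.01287 × 0.06899 = 8.879 × 10^-4 mol
n(I2) = n(S2O3^2-)/2 = 4.440 × 10^-4 mol
From the 2:5 ratio, n(MnO4^-) in the aliquot = 2/5 × 4.440 × 10^-4 = 1.776 × 10^-4 mol
[MnO4^-] = 1.776 × 10^-4 / 0.02512 = 0.007069 mol/L

0.007069 M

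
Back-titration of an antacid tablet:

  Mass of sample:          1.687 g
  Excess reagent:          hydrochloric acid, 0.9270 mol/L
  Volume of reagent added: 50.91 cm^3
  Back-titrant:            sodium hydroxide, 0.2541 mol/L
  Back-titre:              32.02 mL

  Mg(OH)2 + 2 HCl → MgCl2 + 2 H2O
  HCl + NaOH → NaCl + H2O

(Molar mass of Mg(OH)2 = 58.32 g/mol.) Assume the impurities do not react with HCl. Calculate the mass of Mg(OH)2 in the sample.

n(HCl) added = 0.05091 × 0.9270 = 0.04719 mol
n(NaOH) used in back-titration = 0.03202 × 0.2541 = 8.136 × 10^-3 mol
n(HCl) left over = 8.136 × 10^-3 mol (1:1 ratio)
n(HCl) consumed by analyte = 0.04719 − 8.136 × 10^-3 = 0.03906 mol
From the 1:2 ratio, n(Mg(OH)2) = 1/2 × 0.03906 = 0.01953 mol
mass of Mg(OH)2 = 0.01953 × 58.32 = 1.139 g

1.139 g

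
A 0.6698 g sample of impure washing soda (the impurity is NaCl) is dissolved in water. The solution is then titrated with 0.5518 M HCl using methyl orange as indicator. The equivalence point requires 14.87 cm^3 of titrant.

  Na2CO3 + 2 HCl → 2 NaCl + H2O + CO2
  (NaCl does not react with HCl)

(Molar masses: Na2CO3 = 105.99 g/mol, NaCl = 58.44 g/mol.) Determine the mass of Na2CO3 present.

0.4348 g

n(HCl) = 0.01487 × 0.5518 = 8.205 × 10^-3 mol
Let x = n(Na2CO3), y = n(NaCl).
Titrant: 2x = 8.205 × 10^-3;  mass: 105.99x + 58.44y = 0.6698
Solving, x = 4.103 × 10^-3 mol, y = 4.021 × 10^-3 mol
mass of Na2CO3 = 4.103 × 10^-3 × 105.99 = 0.4348 g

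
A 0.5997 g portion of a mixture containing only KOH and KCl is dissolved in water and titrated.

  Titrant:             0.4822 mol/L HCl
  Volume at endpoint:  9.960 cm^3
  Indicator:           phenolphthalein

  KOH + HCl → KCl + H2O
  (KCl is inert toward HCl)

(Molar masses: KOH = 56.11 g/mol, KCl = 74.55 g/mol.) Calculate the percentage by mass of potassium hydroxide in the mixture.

44.94 %

n(HCl) = 0.009960 × 0.4822 = 4.803 × 10^-3 mol
Let x = n(KOH), y = n(KCl).
Titrant: 1x = 4.803 × 10^-3;  mass: 56.11x + 74.55y = 0.5997
Solving, x = 4.803 × 10^-3 mol, y = 4.430 × 10^-3 mol
mass of KOH = 4.803 × 10^-3 × 56.11 = 0.2695 g
% KOH = 0.2695 / 0.5997 × 100 = 44.94 %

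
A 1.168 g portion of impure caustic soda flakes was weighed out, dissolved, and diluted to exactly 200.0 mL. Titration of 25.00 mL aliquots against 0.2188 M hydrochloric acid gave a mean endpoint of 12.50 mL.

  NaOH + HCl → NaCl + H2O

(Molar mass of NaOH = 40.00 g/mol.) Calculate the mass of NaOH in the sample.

0.8752 g

n(HCl) per titration = 0.01250 × 0.2188 = 2.735 × 10^-3 mol
n(NaOH) in each aliquot = 2.735 × 10^-3 mol (1:1 ratio)
n(NaOH) in the whole flask = 2.735 × 10^-3 × 200.0/25.00 = 0.02188 mol
mass of NaOH = 0.02188 × 40.00 = 0.8752 g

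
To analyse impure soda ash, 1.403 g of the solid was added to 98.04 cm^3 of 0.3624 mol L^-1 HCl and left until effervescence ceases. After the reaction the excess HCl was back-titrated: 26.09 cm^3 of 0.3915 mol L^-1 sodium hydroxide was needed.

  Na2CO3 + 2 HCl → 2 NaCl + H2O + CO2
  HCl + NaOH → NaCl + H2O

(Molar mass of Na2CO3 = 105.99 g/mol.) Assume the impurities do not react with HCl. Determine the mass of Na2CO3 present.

1.342 g

n(HCl) added = 0.09804 × 0.3624 = 0.03553 mol
n(NaOH) used in back-titration = 0.02609 × 0.3915 = 0.01021 mol
n(HCl) left over = 0.01021 mol (1:1 ratio)
n(HCl) consumed by analyte = 0.03553 − 0.01021 = 0.02532 mol
From the 1:2 ratio, n(Na2CO3) = 1/2 × 0.02532 = 0.01266 mol
mass of Na2CO3 = 0.01266 × 105.99 = 1.342 g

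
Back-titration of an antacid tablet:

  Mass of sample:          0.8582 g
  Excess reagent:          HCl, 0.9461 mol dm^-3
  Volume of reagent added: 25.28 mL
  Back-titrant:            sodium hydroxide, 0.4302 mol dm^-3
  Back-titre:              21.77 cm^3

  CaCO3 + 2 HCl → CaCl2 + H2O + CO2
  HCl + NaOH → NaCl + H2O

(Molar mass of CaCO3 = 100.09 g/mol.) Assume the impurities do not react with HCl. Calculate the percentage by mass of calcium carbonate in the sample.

n(HCl) added = 0.02528 × 0.9461 = 0.02392 mol
n(NaOH) used in back-titration = 0.02177 × 0.4302 = 9.365 × 10^-3 mol
n(HCl) left over = 9.365 × 10^-3 mol (1:1 ratio)
n(HCl) consumed by analyte = 0.02392 − 9.365 × 10^-3 = 0.01455 mol
From the 1:2 ratio, n(CaCO3) = 1/2 × 0.01455 = 7.276 × 10^-3 mol
mass of CaCO3 = 7.276 × 10^-3 × 100.09 = 0.7283 g
% CaCO3 = 0.7283 / 0.8582 × 100 = 84.86 %

84.86 %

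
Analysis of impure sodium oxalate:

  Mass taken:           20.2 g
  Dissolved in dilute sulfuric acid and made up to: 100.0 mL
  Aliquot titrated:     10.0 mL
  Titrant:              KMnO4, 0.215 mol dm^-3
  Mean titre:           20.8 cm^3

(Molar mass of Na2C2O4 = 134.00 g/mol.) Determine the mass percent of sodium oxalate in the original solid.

2 MnO4^- + 5 C2O4^2- + 16 H^+ → 2 Mn^2+ + 10 CO2 + 8 H2O
n(KMnO4) per titration = 0.0208 × 0.215 = 4.47 × 10^-3 mol
From the 5:2 ratio, n(Na2C2O4) in each aliquot = 5/2 × 4.47 × 10^-3 = 0.0112 mol
n(Na2C2O4) in the whole flask = 0.0112 × 100.0/10.0 = 0.112 mol
mass of Na2C2O4 = 0.112 × 134.00 = 15.0 g
% Na2C2O4 = 15.0 / 20.2 × 100 = 74.2 %

74.2 %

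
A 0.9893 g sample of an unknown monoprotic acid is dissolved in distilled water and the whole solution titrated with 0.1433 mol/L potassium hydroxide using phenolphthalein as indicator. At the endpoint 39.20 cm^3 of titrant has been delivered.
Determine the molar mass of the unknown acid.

176.1 g/mol

n(KOH) = 0.03920 L × 0.1433 mol/L = 5.617 × 10^-3 mol
n(HA) = 5.617 × 10^-3 mol (1:1 ratio)
M = m / n = 0.9893 g / 5.617 × 10^-3 mol = 176.1 g/mol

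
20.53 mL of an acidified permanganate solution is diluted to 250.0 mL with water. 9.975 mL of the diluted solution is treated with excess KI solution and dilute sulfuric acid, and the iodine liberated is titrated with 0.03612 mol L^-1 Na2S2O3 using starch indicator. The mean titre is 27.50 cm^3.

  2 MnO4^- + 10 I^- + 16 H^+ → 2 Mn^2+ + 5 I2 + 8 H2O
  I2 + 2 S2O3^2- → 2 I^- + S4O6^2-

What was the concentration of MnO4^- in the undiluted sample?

0.2425 mol/L

n(S2O3^2-) = 0.02750 × 0.03612 = 9.933 × 10^-4 mol
n(I2) = n(S2O3^2-)/2 = 4.966 × 10^-4 mol
From the 2:5 ratio, n(MnO4^-) in the aliquot = 2/5 × 4.966 × 10^-4 = 1.987 × 10^-4 mol
[MnO4^-]_dilute = 1.987 × 10^-4 / 0.009975 = 0.01992 mol/L
[MnO4^-]_original = 0.01992 × 250.0/20.53 = 0.2425 mol/L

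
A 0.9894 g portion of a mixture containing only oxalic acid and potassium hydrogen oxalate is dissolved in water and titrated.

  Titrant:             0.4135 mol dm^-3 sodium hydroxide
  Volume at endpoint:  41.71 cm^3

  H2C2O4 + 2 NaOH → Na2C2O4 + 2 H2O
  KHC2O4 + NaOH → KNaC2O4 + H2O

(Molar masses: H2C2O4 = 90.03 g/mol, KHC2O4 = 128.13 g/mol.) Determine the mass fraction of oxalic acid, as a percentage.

66.81 %

n(NaOH) = 0.04171 × 0.4135 = 0.01725 mol
Let x = n(H2C2O4), y = n(KHC2O4).
Titrant: 2x + 1y = 0.01725;  mass: 90.03x + 128.13y = 0.9894
Solving, x = 7.342 × 10^-3 mol, y = 2.563 × 10^-3 mol
mass of H2C2O4 = 7.342 × 10^-3 × 90.03 = 0.6610 g
% H2C2O4 = 0.6610 / 0.9894 × 100 = 66.81 %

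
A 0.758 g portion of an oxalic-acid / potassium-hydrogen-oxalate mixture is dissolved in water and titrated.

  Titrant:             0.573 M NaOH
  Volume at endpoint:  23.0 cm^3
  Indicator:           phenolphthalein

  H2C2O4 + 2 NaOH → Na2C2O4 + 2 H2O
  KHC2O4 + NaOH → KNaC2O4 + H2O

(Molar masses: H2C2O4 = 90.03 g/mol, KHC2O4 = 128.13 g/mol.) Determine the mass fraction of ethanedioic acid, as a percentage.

n(NaOH) = 0.0230 × 0.573 = 0.0132 mol
Let x = n(H2C2O4), y = n(KHC2O4).
Titrant: 2x + 1y = 0.0132;  mass: 90.03x + 128.13y = 0.758
Solving, x = 5.60 × 10^-3 mol, y = 1.98 × 10^-3 mol
mass of H2C2O4 = 5.60 × 10^-3 × 90.03 = 0.504 g
% H2C2O4 = 0.504 / 0.758 × 100 = 66.5 %

66.5 %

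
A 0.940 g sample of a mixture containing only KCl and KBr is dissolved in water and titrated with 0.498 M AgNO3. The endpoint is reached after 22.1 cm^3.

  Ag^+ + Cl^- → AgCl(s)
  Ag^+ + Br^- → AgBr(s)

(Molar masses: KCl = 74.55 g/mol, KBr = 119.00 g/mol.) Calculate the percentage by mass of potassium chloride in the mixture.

66.0 %

n(AgNO3) = 0.0221 × 0.498 = 0.0110 mol
Let x = n(KCl), y = n(KBr).
Titrant: 1x + 1y = 0.0110;  mass: 74.55x + 119.00y = 0.940
Solving, x = 8.32 × 10^-3 mol, y = 2.69 × 10^-3 mol
mass of KCl = 8.32 × 10^-3 × 74.55 = 0.620 g
% KCl = 0.620 / 0.940 × 100 = 66.0 %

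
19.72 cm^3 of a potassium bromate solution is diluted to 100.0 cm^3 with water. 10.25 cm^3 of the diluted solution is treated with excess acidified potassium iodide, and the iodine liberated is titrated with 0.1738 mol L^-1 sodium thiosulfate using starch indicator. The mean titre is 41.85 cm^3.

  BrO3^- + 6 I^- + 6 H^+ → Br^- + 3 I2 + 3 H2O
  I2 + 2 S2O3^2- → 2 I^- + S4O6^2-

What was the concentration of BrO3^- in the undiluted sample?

0.5997 mol/L

n(S2O3^2-) = 0.04185 × 0.1738 = 7.274 × 10^-3 mol
n(I2) = n(S2O3^2-)/2 = 3.637 × 10^-3 mol
From the 1:3 ratio, n(BrO3^-) in the aliquot = 1/3 × 3.637 × 10^-3 = 1.212 × 10^-3 mol
[BrO3^-]_dilute = 1.212 × 10^-3 / 0.01025 = 0.1183 mol/L
[BrO3^-]_original = 0.1183 × 100.0/19.72 = 0.5997 mol/L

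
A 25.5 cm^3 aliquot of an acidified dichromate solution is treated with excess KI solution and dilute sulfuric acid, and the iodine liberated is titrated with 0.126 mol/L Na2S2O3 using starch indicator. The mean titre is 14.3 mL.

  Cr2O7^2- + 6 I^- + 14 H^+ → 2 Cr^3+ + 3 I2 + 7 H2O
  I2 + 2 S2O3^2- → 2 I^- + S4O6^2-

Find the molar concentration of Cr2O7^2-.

0.0118 mol/L

n(S2O3^2-) = 0.0143 × 0.126 = 1.80 × 10^-3 mol
n(I2) = n(S2O3^2-)/2 = 9.01 × 10^-4 mol
From the 1:3 ratio, n(Cr2O7^2-) in the aliquot = 1/3 × 9.01 × 10^-4 = 3.00 × 10^-4 mol
[Cr2O7^2-] = 3.00 × 10^-4 / 0.0255 = 0.0118 mol/L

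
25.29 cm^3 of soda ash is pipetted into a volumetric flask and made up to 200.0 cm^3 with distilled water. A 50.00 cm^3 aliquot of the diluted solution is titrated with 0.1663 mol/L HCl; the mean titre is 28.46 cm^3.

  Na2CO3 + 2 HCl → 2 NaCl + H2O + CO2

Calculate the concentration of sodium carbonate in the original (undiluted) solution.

n(HCl) = 0.02846 × 0.1663 = 4.733 × 10^-3 mol
From the 1:2 ratio, n(Na2CO3) in the aliquot = 1/2 × 4.733 × 10^-3 = 2.366 × 10^-3 mol
[Na2CO3]_dilute = 2.366 × 10^-3 / 0.05000 = 0.04733 mol/L
Dilution factor = 200.0 / 25.29 = 7.908
[Na2CO3]_stock = 0.04733 × 7.908 = 0.3743 mol/L

0.3743 mol/L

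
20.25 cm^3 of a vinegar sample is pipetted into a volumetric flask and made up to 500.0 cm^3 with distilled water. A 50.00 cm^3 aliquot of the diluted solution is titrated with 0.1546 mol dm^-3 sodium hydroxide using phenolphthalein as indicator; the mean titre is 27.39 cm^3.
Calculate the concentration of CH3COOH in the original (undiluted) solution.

2.091 mol/L

CH3COOH + NaOH → CH3COONa + H2O
n(NaOH) = 0.02739 × 0.1546 = 4.234 × 10^-3 mol
n(CH3COOH) in the aliquot = 4.234 × 10^-3 mol (1:1 ratio)
[CH3COOH]_dilute = 4.234 × 10^-3 / 0.05000 = 0.08469 mol/L
Dilution factor = 500.0 / 20.25 = 24.69
[CH3COOH]_stock = 0.08469 × 24.69 = 2.091 mol/L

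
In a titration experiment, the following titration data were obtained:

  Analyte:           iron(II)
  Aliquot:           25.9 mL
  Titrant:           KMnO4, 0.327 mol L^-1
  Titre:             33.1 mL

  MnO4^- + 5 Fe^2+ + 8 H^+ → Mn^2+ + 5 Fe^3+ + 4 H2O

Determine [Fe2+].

n(KMnO4) = 0.0331 L × 0.327 mol/L = 0.0108 mol
From the 5:1 mole ratio, n(Fe2+) = 5/1 × 0.0108 = 0.0541 mol
[Fe2+] = 0.0541 mol / 0.0259 L = 2.09 mol/L

2.09 mol/L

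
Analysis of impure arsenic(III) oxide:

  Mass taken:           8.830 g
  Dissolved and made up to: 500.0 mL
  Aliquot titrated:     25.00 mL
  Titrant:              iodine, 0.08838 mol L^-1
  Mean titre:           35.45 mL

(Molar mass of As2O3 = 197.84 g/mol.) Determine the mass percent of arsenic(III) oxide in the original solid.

70.20 %

As2O3 + 2 I2 + 2 H2O → As2O5 + 4 HI
n(I2) per titration = 0.03545 × 0.08838 = 3.133 × 10^-3 mol
From the 1:2 ratio, n(As2O3) in each aliquot = 1/2 × 3.133 × 10^-3 = 1.567 × 10^-3 mol
n(As2O3) in the whole flask = 1.567 × 10^-3 × 500.0/25.00 = 0.03133 mol
mass of As2O3 = 0.03133 × 197.84 = 6.198 g
% As2O3 = 6.198 / 8.830 × 100 = 70.20 %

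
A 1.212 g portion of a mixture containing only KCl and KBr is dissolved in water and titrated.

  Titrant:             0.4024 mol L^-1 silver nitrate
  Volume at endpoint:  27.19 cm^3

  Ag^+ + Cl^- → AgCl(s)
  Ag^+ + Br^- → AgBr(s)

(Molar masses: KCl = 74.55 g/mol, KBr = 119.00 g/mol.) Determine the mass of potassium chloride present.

0.1510 g

n(AgNO3) = 0.02719 × 0.4024 = 0.01094 mol
Let x = n(KCl), y = n(KBr).
Titrant: 1x + 1y = 0.01094;  mass: 74.55x + 119.00y = 1.212
Solving, x = 2.025 × 10^-3 mol, y = 8.916 × 10^-3 mol
mass of KCl = 2.025 × 10^-3 × 74.55 = 0.1510 g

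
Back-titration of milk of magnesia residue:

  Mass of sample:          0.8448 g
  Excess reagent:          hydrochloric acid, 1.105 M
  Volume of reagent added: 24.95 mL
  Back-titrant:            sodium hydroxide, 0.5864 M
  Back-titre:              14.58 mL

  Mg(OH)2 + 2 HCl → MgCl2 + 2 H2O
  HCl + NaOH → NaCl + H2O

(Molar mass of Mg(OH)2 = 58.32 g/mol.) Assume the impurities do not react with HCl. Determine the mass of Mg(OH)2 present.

0.5546 g

n(HCl) added = 0.02495 × 1.105 = 0.02757 mol
n(NaOH) used in back-titration = 0.01458 × 0.5864 = 8.550 × 10^-3 mol
n(HCl) left over = 8.550 × 10^-3 mol (1:1 ratio)
n(HCl) consumed by analyte = 0.02757 − 8.550 × 10^-3 = 0.01902 mol
From the 1:2 ratio, n(Mg(OH)2) = 1/2 × 0.01902 = 9.510 × 10^-3 mol
mass of Mg(OH)2 = 9.510 × 10^-3 × 58.32 = 0.5546 g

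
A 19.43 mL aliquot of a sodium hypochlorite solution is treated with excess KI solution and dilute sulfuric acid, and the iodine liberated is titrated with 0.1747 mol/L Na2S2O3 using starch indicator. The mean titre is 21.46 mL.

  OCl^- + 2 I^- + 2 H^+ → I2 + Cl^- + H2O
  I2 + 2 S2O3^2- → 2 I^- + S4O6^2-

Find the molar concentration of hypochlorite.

n(S2O3^2-) = 0.02146 × 0.1747 = 3.749 × 10^-3 mol
n(I2) = n(S2O3^2-)/2 = 1.875 × 10^-3 mol
n(OCl^-) in the aliquot = 1.875 × 10^-3 mol (1:1 ratio)
[OCl^-] = 1.875 × 10^-3 / 0.01943 = 0.09648 mol/L

0.09648 mol/L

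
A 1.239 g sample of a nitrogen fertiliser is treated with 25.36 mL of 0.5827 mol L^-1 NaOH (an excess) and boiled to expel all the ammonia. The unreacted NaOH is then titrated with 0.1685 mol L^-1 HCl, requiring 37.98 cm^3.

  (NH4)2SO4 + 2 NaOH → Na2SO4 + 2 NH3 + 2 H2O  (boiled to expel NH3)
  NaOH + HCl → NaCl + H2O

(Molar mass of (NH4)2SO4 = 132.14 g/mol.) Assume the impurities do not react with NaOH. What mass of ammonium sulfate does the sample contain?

0.5535 g

n(NaOH) added = 0.02536 × 0.5827 = 0.01478 mol
n(HCl) used in back-titration = 0.03798 × 0.1685 = 6.400 × 10^-3 mol
n(NaOH) left over = 6.400 × 10^-3 mol (1:1 ratio)
n(NaOH) consumed by analyte = 0.01478 − 6.400 × 10^-3 = 8.378 × 10^-3 mol
From the 1:2 ratio, n((NH4)2SO4) = 1/2 × 8.378 × 10^-3 = 4.189 × 10^-3 mol
mass of (NH4)2SO4 = 4.189 × 10^-3 × 132.14 = 0.5535 g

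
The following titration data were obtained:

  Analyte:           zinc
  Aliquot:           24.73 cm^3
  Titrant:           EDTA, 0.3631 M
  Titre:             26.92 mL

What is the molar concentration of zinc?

0.3953 M

Zn^2+ + EDTA^4- → [Zn(EDTA)]^2-
n(EDTA) = 0.02692 L × 0.3631 mol/L = 9.775 × 10^-3 mol
n(Zn2+) = 9.775 × 10^-3 mol (1:1 mole ratio)
[Zn2+] = 9.775 × 10^-3 mol / 0.02473 L = 0.3953 mol/L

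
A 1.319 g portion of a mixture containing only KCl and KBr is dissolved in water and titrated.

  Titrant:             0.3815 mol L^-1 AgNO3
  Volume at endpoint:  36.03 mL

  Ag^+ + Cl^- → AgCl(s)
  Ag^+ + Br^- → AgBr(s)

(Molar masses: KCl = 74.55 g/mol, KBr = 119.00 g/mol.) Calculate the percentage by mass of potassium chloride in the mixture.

40.27 %

n(AgNO3) = 0.03603 × 0.3815 = 0.01375 mol
Let x = n(KCl), y = n(KBr).
Titrant: 1x + 1y = 0.01375;  mass: 74.55x + 119.00y = 1.319
Solving, x = 7.125 × 10^-3 mol, y = 6.620 × 10^-3 mol
mass of KCl = 7.125 × 10^-3 × 74.55 = 0.5312 g
% KCl = 0.5312 / 1.319 × 100 = 40.27 %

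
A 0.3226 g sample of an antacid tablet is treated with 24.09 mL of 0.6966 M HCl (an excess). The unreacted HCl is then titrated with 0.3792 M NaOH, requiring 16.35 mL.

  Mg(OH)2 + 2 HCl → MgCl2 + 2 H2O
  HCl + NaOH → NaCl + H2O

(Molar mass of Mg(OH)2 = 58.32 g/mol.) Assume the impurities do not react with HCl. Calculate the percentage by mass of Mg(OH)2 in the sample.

95.64 %

n(HCl) added = 0.02409 × 0.6966 = 0.01678 mol
n(NaOH) used in back-titration = 0.01635 × 0.3792 = 6.200 × 10^-3 mol
n(HCl) left over = 6.200 × 10^-3 mol (1:1 ratio)
n(HCl) consumed by analyte = 0.01678 − 6.200 × 10^-3 = 0.01058 mol
From the 1:2 ratio, n(Mg(OH)2) = 1/2 × 0.01058 = 5.291 × 10^-3 mol
mass of Mg(OH)2 = 5.291 × 10^-3 × 58.32 = 0.3085 g
% Mg(OH)2 = 0.3085 / 0.3226 × 100 = 95.64 %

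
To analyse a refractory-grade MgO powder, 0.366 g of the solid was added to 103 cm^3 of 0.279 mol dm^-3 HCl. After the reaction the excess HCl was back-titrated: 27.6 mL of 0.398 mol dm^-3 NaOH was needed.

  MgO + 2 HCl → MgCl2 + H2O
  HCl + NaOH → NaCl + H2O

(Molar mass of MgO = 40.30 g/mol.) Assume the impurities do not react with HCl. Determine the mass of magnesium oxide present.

n(HCl) added = 0.103 × 0.279 = 0.0287 mol
n(NaOH) used in back-titration = 0.0276 × 0.398 = 0.0110 mol
n(HCl) left over = 0.0110 mol (1:1 ratio)
n(HCl) consumed by analyte = 0.0287 − 0.0110 = 0.0178 mol
From the 1:2 ratio, n(MgO) = 1/2 × 0.0178 = 8.88 × 10^-3 mol
mass of MgO = 8.88 × 10^-3 × 40.30 = 0.358 g

0.358 g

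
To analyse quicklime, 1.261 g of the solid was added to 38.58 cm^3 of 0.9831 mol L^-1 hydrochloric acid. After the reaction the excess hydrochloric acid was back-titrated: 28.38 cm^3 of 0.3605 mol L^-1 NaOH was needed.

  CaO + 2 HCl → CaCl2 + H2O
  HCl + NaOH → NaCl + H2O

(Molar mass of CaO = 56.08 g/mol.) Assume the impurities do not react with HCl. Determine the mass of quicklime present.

0.7766 g

n(HCl) added = 0.03858 × 0.9831 = 0.03793 mol
n(NaOH) used in back-titration = 0.02838 × 0.3605 = 0.01023 mol
n(HCl) left over = 0.01023 mol (1:1 ratio)
n(HCl) consumed by analyte = 0.03793 − 0.01023 = 0.02770 mol
From the 1:2 ratio, n(CaO) = 1/2 × 0.02770 = 0.01385 mol
mass of CaO = 0.01385 × 56.08 = 0.7766 g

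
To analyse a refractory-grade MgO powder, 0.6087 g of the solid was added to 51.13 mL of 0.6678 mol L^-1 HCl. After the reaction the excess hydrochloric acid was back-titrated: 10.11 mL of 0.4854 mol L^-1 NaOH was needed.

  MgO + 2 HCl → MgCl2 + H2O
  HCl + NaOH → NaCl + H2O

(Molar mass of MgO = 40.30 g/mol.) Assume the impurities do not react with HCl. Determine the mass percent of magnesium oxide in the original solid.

n(HCl) added = 0.05113 × 0.6678 = 0.03414 mol
n(NaOH) used in back-titration = 0.01011 × 0.4854 = 4.907 × 10^-3 mol
n(HCl) left over = 4.907 × 10^-3 mol (1:1 ratio)
n(HCl) consumed by analyte = 0.03414 − 4.907 × 10^-3 = 0.02924 mol
From the 1:2 ratio, n(MgO) = 1/2 × 0.02924 = 0.01462 mol
mass of MgO = 0.01462 × 40.30 = 0.5891 g
% MgO = 0.5891 / 0.6087 × 100 = 96.78 %

96.78 %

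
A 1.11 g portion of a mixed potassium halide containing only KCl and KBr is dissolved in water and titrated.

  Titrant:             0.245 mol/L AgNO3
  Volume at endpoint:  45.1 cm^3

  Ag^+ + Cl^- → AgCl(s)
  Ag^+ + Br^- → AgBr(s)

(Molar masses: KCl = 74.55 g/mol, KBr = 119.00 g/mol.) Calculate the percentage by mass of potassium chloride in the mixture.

31.0 %

n(AgNO3) = 0.0451 × 0.245 = 0.0110 mol
Let x = n(KCl), y = n(KBr).
Titrant: 1x + 1y = 0.0110;  mass: 74.55x + 119.00y = 1.11
Solving, x = 4.61 × 10^-3 mol, y = 6.44 × 10^-3 mol
mass of KCl = 4.61 × 10^-3 × 74.55 = 0.344 g
% KCl = 0.344 / 1.11 × 100 = 31.0 %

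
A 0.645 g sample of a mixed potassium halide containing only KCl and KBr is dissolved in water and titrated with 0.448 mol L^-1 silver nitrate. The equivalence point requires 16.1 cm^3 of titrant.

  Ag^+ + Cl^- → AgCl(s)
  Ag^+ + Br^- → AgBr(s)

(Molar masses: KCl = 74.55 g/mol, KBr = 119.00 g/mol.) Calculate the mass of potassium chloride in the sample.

n(AgNO3) = 0.0161 × 0.448 = 7.21 × 10^-3 mol
Let x = n(KCl), y = n(KBr).
Titrant: 1x + 1y = 7.21 × 10^-3;  mass: 74.55x + 119.00y = 0.645
Solving, x = 4.80 × 10^-3 mol, y = 2.41 × 10^-3 mol
mass of KCl = 4.80 × 10^-3 × 74.55 = 0.358 g

0.358 g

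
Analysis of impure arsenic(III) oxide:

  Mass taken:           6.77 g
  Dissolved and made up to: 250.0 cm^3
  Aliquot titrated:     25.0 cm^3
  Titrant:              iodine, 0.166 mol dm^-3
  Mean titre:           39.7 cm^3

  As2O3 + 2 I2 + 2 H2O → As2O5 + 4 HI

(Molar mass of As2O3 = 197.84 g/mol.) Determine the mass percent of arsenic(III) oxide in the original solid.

96.3 %

n(I2) per titration = 0.0397 × 0.166 = 6.59 × 10^-3 mol
From the 1:2 ratio, n(As2O3) in each aliquot = 1/2 × 6.59 × 10^-3 = 3.30 × 10^-3 mol
n(As2O3) in the whole flask = 3.30 × 10^-3 × 250.0/25.0 = 0.0330 mol
mass of As2O3 = 0.0330 × 197.84 = 6.52 g
% As2O3 = 6.52 / 6.77 × 100 = 96.3 %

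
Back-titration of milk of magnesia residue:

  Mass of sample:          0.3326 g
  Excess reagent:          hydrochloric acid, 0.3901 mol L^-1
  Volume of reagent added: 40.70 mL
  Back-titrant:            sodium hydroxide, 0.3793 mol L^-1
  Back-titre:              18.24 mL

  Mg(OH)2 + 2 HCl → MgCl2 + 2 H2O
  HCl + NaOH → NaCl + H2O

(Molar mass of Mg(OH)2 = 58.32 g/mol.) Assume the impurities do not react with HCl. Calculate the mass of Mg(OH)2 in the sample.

n(HCl) added = 0.04070 × 0.3901 = 0.01588 mol
n(NaOH) used in back-titration = 0.01824 × 0.3793 = 6.918 × 10^-3 mol
n(HCl) left over = 6.918 × 10^-3 mol (1:1 ratio)
n(HCl) consumed by analyte = 0.01588 − 6.918 × 10^-3 = 8.959 × 10^-3 mol
From the 1:2 ratio, n(Mg(OH)2) = 1/2 × 8.959 × 10^-3 = 4.479 × 10^-3 mol
mass of Mg(OH)2 = 4.479 × 10^-3 × 58.32 = 0.2612 g

0.2612 g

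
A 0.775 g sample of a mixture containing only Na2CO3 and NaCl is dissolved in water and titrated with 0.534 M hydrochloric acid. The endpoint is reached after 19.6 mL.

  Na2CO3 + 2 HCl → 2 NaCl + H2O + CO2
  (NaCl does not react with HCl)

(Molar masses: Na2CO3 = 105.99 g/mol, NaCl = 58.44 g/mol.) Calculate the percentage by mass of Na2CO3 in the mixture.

71.6 %

n(HCl) = 0.0196 × 0.534 = 0.0105 mol
Let x = n(Na2CO3), y = n(NaCl).
Titrant: 2x = 0.0105;  mass: 105.99x + 58.44y = 0.775
Solving, x = 5.23 × 10^-3 mol, y = 3.77 × 10^-3 mol
mass of Na2CO3 = 5.23 × 10^-3 × 105.99 = 0.555 g
% Na2CO3 = 0.555 / 0.775 × 100 = 71.6 %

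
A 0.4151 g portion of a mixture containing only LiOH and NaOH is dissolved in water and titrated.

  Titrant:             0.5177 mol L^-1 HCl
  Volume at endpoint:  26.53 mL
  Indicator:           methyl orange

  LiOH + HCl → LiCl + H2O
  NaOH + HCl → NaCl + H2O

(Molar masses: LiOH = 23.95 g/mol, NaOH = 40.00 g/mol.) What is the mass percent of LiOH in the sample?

48.27 %

n(HCl) = 0.02653 × 0.5177 = 0.01373 mol
Let x = n(LiOH), y = n(NaOH).
Titrant: 1x + 1y = 0.01373;  mass: 23.95x + 40.00y = 0.4151
Solving, x = 8.367 × 10^-3 mol, y = 5.368 × 10^-3 mol
mass of LiOH = 8.367 × 10^-3 × 23.95 = 0.2004 g
% LiOH = 0.2004 / 0.4151 × 100 = 48.27 %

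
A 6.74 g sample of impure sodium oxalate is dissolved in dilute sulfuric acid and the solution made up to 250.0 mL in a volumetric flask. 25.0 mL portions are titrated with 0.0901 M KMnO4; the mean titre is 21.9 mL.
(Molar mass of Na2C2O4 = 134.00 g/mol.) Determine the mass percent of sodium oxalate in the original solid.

98.1 %

2 MnO4^- + 5 C2O4^2- + 16 H^+ → 2 Mn^2+ + 10 CO2 + 8 H2O
n(KMnO4) per titration = 0.0219 × 0.0901 = 1.97 × 10^-3 mol
From the 5:2 ratio, n(Na2C2O4) in each aliquot = 5/2 × 1.97 × 10^-3 = 4.93 × 10^-3 mol
n(Na2C2O4) in the whole flask = 4.93 × 10^-3 × 250.0/25.0 = 0.0493 mol
mass of Na2C2O4 = 0.0493 × 134.00 = 6.61 g
% Na2C2O4 = 6.61 / 6.74 × 100 = 98.1 %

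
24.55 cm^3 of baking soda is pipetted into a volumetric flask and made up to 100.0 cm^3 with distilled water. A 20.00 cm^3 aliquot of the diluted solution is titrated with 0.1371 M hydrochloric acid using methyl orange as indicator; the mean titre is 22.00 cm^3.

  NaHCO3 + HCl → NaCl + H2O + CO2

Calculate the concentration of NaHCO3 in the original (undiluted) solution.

0.6143 M

n(HCl) = 0.02200 × 0.1371 = 3.016 × 10^-3 mol
n(NaHCO3) in the aliquot = 3.016 × 10^-3 mol (1:1 ratio)
[NaHCO3]_dilute = 3.016 × 10^-3 / 0.02000 = 0.1508 mol/L
Dilution factor = 100.0 / 24.55 = 4.073
[NaHCO3]_stock = 0.1508 × 4.073 = 0.6143 mol/L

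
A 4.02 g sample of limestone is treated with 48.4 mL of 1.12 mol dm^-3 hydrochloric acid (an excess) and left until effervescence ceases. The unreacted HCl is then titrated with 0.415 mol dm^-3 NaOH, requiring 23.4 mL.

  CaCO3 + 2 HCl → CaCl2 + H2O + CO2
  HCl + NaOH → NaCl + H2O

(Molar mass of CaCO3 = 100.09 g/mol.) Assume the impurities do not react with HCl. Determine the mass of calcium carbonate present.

2.23 g

n(HCl) added = 0.0484 × 1.12 = 0.0542 mol
n(NaOH) used in back-titration = 0.0234 × 0.415 = 9.71 × 10^-3 mol
n(HCl) left over = 9.71 × 10^-3 mol (1:1 ratio)
n(HCl) consumed by analyte = 0.0542 − 9.71 × 10^-3 = 0.0445 mol
From the 1:2 ratio, n(CaCO3) = 1/2 × 0.0445 = 0.0222 mol
mass of CaCO3 = 0.0222 × 100.09 = 2.23 g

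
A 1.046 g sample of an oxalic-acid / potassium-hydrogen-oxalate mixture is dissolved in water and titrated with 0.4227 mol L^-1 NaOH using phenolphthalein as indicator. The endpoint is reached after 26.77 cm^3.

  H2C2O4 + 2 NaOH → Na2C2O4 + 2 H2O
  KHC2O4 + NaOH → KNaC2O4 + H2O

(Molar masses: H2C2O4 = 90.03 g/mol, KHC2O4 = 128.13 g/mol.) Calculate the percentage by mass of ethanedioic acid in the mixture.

n(NaOH) = 0.02677 × 0.4227 = 0.01132 mol
Let x = n(H2C2O4), y = n(KHC2O4).
Titrant: 2x + 1y = 0.01132;  mass: 90.03x + 128.13y = 1.046
Solving, x = 2.430 × 10^-3 mol, y = 6.456 × 10^-3 mol
mass of H2C2O4 = 2.430 × 10^-3 × 90.03 = 0.2187 g
% H2C2O4 = 0.2187 / 1.046 × 100 = 20.91 %

20.91 %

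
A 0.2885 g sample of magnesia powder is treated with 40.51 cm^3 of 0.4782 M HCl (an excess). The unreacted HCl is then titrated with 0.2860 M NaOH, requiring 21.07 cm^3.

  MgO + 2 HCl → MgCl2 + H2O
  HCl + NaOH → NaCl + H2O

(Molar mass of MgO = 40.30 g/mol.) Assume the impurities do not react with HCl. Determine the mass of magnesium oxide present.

0.2689 g

n(HCl) added = 0.04051 × 0.4782 = 0.01937 mol
n(NaOH) used in back-titration = 0.02107 × 0.2860 = 6.026 × 10^-3 mol
n(HCl) left over = 6.026 × 10^-3 mol (1:1 ratio)
n(HCl) consumed by analyte = 0.01937 − 6.026 × 10^-3 = 0.01335 mol
From the 1:2 ratio, n(MgO) = 1/2 × 0.01335 = 6.673 × 10^-3 mol
mass of MgO = 6.673 × 10^-3 × 40.30 = 0.2689 g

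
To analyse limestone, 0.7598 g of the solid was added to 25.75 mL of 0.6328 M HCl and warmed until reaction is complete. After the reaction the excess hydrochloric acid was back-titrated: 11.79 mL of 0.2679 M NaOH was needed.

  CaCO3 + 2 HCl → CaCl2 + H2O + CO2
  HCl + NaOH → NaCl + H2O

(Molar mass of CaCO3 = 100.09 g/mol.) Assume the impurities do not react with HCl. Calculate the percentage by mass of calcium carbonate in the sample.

n(HCl) added = 0.02575 × 0.6328 = 0.01629 mol
n(NaOH) used in back-titration = 0.01179 × 0.2679 = 3.159 × 10^-3 mol
n(HCl) left over = 3.159 × 10^-3 mol (1:1 ratio)
n(HCl) consumed by analyte = 0.01629 − 3.159 × 10^-3 = 0.01314 mol
From the 1:2 ratio, n(CaCO3) = 1/2 × 0.01314 = 6.568 × 10^-3 mol
mass of CaCO3 = 6.568 × 10^-3 × 100.09 = 0.6574 g
% CaCO3 = 0.6574 / 0.7598 × 100 = 86.52 %

86.52 %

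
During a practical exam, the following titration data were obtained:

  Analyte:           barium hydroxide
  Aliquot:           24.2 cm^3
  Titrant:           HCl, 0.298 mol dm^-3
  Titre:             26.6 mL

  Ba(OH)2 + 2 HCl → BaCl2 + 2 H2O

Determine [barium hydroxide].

0.164 mol/L

n(HCl) = 0.0266 L × 0.298 mol/L = 7.93 × 10^-3 mol
From the 1:2 mole ratio, n(Ba(OH)2) = 1/2 × 7.93 × 10^-3 = 3.96 × 10^-3 mol
[Ba(OH)2] = 3.96 × 10^-3 mol / 0.0242 L = 0.164 mol/L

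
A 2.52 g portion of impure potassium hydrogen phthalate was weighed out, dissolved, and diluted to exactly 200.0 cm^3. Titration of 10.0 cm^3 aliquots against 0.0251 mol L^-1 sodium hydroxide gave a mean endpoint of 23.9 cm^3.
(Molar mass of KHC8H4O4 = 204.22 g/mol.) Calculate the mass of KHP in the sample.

2.45 g

KHC8H4O4 + NaOH → KNaC8H4O4 + H2O
n(NaOH) per titration = 0.0239 × 0.0251 = 6.00 × 10^-4 mol
n(KHC8H4O4) in each aliquot = 6.00 × 10^-4 mol (1:1 ratio)
n(KHC8H4O4) in the whole flask = 6.00 × 10^-4 × 200.0/10.0 = 0.0120 mol
mass of KHC8H4O4 = 0.0120 × 204.22 = 2.45 g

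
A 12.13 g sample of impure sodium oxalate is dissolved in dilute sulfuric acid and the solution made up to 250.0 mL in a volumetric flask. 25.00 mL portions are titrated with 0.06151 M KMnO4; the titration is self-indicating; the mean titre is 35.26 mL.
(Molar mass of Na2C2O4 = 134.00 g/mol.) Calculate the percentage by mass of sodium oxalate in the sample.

59.90 %

2 MnO4^- + 5 C2O4^2- + 16 H^+ → 2 Mn^2+ + 10 CO2 + 8 H2O
n(KMnO4) per titration = 0.03526 × 0.06151 = 2.169 × 10^-3 mol
From the 5:2 ratio, n(Na2C2O4) in each aliquot = 5/2 × 2.169 × 10^-3 = 5.422 × 10^-3 mol
n(Na2C2O4) in the whole flask = 5.422 × 10^-3 × 250.0/25.00 = 0.05422 mol
mass of Na2C2O4 = 0.05422 × 134.00 = 7.266 g
% Na2C2O4 = 7.266 / 12.13 × 100 = 59.90 %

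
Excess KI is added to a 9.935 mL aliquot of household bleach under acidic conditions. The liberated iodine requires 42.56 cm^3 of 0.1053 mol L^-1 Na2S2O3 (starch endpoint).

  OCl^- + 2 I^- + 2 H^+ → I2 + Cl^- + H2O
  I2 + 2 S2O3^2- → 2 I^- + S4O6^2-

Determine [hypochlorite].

0.2255 mol/L

n(S2O3^2-) = 0.04256 × 0.1053 = 4.482 × 10^-3 mol
n(I2) = n(S2O3^2-)/2 = 2.241 × 10^-3 mol
n(OCl^-) in the aliquot = 2.241 × 10^-3 mol (1:1 ratio)
[OCl^-] = 2.241 × 10^-3 / 0.009935 = 0.2255 mol/L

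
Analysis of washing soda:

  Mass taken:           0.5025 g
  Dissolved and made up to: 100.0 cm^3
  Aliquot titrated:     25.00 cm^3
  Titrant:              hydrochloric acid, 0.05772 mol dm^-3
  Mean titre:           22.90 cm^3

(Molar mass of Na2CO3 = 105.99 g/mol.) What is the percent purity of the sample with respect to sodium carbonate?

Na2CO3 + 2 HCl → 2 NaCl + H2O + CO2
n(HCl) per titration = 0.02290 × 0.05772 = 1.322 × 10^-3 mol
From the 1:2 ratio, n(Na2CO3) in each aliquot = 1/2 × 1.322 × 10^-3 = 6.609 × 10^-4 mol
n(Na2CO3) in the whole flask = 6.609 × 10^-4 × 100.0/25.00 = 2.644 × 10^-3 mol
mass of Na2CO3 = 2.644 × 10^-3 × 105.99 = 0.2802 g
% Na2CO3 = 0.2802 / 0.5025 × 100 = 55.76 %

55.76 %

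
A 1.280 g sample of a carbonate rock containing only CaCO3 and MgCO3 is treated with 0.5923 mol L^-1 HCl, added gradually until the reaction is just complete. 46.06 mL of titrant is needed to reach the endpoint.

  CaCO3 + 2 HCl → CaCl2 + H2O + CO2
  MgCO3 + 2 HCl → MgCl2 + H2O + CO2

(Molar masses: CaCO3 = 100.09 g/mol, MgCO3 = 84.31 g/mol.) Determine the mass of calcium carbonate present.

0.8243 g

n(HCl) = 0.04606 × 0.5923 = 0.02728 mol
Let x = n(CaCO3), y = n(MgCO3).
Titrant: 2x + 2y = 0.02728;  mass: 100.09x + 84.31y = 1.280
Solving, x = 8.235 × 10^-3 mol, y = 5.405 × 10^-3 mol
mass of CaCO3 = 8.235 × 10^-3 × 100.09 = 0.8243 g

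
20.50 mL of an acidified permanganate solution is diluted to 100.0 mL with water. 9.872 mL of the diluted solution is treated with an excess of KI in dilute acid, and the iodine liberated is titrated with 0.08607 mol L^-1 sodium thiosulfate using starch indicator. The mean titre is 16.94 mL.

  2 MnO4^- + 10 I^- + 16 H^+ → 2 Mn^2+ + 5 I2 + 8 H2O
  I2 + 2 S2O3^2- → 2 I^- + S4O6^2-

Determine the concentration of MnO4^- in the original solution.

n(S2O3^2-) = 0.01694 × 0.08607 = 1.458 × 10^-3 mol
n(I2) = n(S2O3^2-)/2 = 7.290 × 10^-4 mol
From the 2:5 ratio, n(MnO4^-) in the aliquot = 2/5 × 7.290 × 10^-4 = 2.916 × 10^-4 mol
[MnO4^-]_dilute = 2.916 × 10^-4 / 0.009872 = 0.02954 mol/L
[MnO4^-]_original = 0.02954 × 100.0/20.50 = 0.1441 mol/L

0.1441 mol/L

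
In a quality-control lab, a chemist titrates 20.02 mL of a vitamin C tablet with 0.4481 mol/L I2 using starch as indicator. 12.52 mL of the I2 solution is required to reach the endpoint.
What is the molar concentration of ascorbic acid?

0.2802 mol/L

C6H8O6 + I2 → C6H6O6 + 2 HI
n(I2) = 0.01252 L × 0.4481 mol/L = 5.610 × 10^-3 mol
n(C6H8O6) = 5.610 × 10^-3 mol (1:1 mole ratio)
[C6H8O6] = 5.610 × 10^-3 mol / 0.02002 L = 0.2802 mol/L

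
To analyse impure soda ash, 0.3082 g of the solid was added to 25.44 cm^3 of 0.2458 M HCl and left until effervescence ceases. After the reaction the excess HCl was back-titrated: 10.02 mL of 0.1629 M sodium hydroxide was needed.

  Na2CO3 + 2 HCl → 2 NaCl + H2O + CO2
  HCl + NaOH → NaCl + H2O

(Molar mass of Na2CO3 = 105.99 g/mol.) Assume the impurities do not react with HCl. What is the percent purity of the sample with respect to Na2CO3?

79.46 %

n(HCl) added = 0.02544 × 0.2458 = 6.253 × 10^-3 mol
n(NaOH) used in back-titration = 0.01002 × 0.1629 = 1.632 × 10^-3 mol
n(HCl) left over = 1.632 × 10^-3 mol (1:1 ratio)
n(HCl) consumed by analyte = 6.253 × 10^-3 − 1.632 × 10^-3 = 4.621 × 10^-3 mol
From the 1:2 ratio, n(Na2CO3) = 1/2 × 4.621 × 10^-3 = 2.310 × 10^-3 mol
mass of Na2CO3 = 2.310 × 10^-3 × 105.99 = 0.2449 g
% Na2CO3 = 0.2449 / 0.3082 × 100 = 79.46 %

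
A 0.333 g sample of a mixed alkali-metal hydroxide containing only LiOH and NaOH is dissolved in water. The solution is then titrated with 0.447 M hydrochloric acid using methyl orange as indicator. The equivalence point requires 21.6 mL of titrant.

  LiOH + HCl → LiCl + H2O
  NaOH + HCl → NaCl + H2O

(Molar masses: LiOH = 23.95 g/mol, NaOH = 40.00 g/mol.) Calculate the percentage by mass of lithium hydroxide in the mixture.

n(HCl) = 0.0216 × 0.447 = 9.66 × 10^-3 mol
Let x = n(LiOH), y = n(NaOH).
Titrant: 1x + 1y = 9.66 × 10^-3;  mass: 23.95x + 40.00y = 0.333
Solving, x = 3.32 × 10^-3 mol, y = 6.34 × 10^-3 mol
mass of LiOH = 3.32 × 10^-3 × 23.95 = 0.0794 g
% LiOH = 0.0794 / 0.333 × 100 = 23.8 %

23.8 %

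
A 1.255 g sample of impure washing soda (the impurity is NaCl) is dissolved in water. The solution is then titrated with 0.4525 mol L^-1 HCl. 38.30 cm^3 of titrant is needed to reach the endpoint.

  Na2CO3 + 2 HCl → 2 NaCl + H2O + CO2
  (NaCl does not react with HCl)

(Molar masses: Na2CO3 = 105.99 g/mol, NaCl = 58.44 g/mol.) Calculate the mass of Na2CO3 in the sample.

0.9184 g

n(HCl) = 0.03830 × 0.4525 = 0.01733 mol
Let x = n(Na2CO3), y = n(NaCl).
Titrant: 2x = 0.01733;  mass: 105.99x + 58.44y = 1.255
Solving, x = 8.665 × 10^-3 mol, y = 5.759 × 10^-3 mol
mass of Na2CO3 = 8.665 × 10^-3 × 105.99 = 0.9184 g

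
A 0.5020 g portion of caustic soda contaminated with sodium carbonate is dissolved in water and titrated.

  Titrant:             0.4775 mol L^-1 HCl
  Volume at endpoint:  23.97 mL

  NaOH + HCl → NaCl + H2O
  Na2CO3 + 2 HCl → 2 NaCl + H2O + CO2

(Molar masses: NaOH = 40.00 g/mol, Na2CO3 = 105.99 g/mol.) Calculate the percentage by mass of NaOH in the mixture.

n(HCl) = 0.02397 × 0.4775 = 0.01145 mol
Let x = n(NaOH), y = n(Na2CO3).
Titrant: 1x + 2y = 0.01145;  mass: 40.00x + 105.99y = 0.5020
Solving, x = 8.046 × 10^-3 mol, y = 1.700 × 10^-3 mol
mass of NaOH = 8.046 × 10^-3 × 40.00 = 0.3219 g
% NaOH = 0.3219 / 0.5020 × 100 = 64.12 %

64.12 %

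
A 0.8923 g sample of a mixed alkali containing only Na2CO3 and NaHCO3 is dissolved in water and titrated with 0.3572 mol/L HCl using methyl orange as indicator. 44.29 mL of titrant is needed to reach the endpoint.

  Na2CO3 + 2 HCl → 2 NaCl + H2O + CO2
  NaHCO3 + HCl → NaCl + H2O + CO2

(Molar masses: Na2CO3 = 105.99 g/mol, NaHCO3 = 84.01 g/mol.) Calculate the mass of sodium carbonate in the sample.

0.7463 g

n(HCl) = 0.04429 × 0.3572 = 0.01582 mol
Let x = n(Na2CO3), y = n(NaHCO3).
Titrant: 2x + 1y = 0.01582;  mass: 105.99x + 84.01y = 0.8923
Solving, x = 7.041 × 10^-3 mol, y = 1.738 × 10^-3 mol
mass of Na2CO3 = 7.041 × 10^-3 × 105.99 = 0.7463 g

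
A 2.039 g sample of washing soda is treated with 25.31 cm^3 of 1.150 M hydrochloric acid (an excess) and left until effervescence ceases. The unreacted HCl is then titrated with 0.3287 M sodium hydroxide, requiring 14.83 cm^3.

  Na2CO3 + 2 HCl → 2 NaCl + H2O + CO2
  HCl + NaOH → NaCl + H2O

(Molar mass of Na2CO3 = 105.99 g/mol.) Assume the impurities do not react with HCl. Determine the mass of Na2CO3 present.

1.284 g

n(HCl) added = 0.02531 × 1.150 = 0.02911 mol
n(NaOH) used in back-titration = 0.01483 × 0.3287 = 4.875 × 10^-3 mol
n(HCl) left over = 4.875 × 10^-3 mol (1:1 ratio)
n(HCl) consumed by analyte = 0.02911 − 4.875 × 10^-3 = 0.02423 mol
From the 1:2 ratio, n(Na2CO3) = 1/2 × 0.02423 = 0.01212 mol
mass of Na2CO3 = 0.01212 × 105.99 = 1.284 g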